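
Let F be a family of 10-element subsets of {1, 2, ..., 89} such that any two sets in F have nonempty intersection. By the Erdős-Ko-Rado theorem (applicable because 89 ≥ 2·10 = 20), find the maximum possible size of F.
max |F| = C(88, 9) = 571350360240

Erdős-Ko-Rado (1961): when n ≥ 2k, max |F| = C(n−1, k−1). The bound is attained by the star {A : i ∈ A} for any fixed i ∈ [n]. Here C(89−1, 10−1) = C(88, 9) = 571350360240.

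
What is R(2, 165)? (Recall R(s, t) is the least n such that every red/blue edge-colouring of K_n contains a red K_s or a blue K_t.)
R(2, 165) = 165

R(2, k) = k for all k ≥ 2: in a 2-colouring of K_k, either some edge is red (a red K_2) or all edges are blue (a blue K_k). And K_{164} coloured all-blue has no blue K_165, so R(2, 165) > 164. Hence R(2, 165) = 165.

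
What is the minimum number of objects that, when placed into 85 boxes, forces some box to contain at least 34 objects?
n = (34 − 1)·85 + 1 = 2806

By the generalised pigeonhole principle, to guarantee some box contains ≥ r objects we need more than (r − 1) · k objects total. Threshold: n = (r − 1) · k + 1. With r = 34 and k = 85: n = 33 · 85 + 1 = 2805 + 1 = 2806. For n = 2805 = 33 · 85, we can put exactly 33 objects in every box, avoiding 34 in any single one — so 2806 is tight.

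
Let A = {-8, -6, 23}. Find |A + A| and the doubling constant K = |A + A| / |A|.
K = |A + A| / |A| = 6/3 = 2

Enumerate A + A = {a + b : a, b ∈ A}. With |A| = 3, there are |A|^2 = 9 ordered sum pairs; collecting distinct values, A + A = {-16, -14, -12, 15, 17, 46}, so |A + A| = 6. Thus K = 6/3 = 2. For comparison, the minimum possible |A + A| over all 3-element sets is 2·3 − 1 = 5 (so min K = 5/3), attained only by arithmetic progressions.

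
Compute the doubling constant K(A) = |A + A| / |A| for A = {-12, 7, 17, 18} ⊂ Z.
K = |A + A| / |A| = 10/4 = 5/2

Enumerate A + A = {a + b : a, b ∈ A}. With |A| = 4, there are |A|^2 = 16 ordered sum pairs; collecting distinct values, A + A = {-24, -5, 5, 6, 14, 24, 25, 34, 35, 36}, so |A + A| = 10. Thus K = 10/4 = 5/2. For comparison, the minimum possible |A + A| over all 4-element sets is 2·4 − 1 = 7 (so min K = 7/4), attained only by arithmetic progressions.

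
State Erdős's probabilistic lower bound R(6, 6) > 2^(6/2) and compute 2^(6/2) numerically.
2^(6/2) = 8; so R(6, 6) > 8

Colour each edge of K_n uniformly at random with red/blue. The expected number of monochromatic K_6 is C(n, 6) · 2 · 2^(−C(6,2)). If C(n, 6) · 2^(1 − C(6,2)) < 1, then with positive probability no monochromatic K_6 exists, so R(6, 6) > n. The standard estimate C(n, 6) ≤ n^6/6! shows this inequality holds whenever n ≤ 2^(6/2) (since 6! · 2^(C(6,2) − 1) > 2^(6^2/2) ≥ n^6). Hence R(6, 6) > 2^(6/2) = 8.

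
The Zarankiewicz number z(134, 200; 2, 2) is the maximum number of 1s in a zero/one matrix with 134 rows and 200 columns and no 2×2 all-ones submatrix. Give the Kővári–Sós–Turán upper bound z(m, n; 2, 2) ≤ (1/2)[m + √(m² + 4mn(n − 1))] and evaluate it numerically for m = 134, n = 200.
z(134, 200; 2, 2) ≤ (1/2)[134 + √(134² + 4·134·200·199)] = (1/2)[134 + √21350756] = 2377.3439

Kővári–Sós–Turán: let r_1, ..., r_134 be the row sums and z = Σ r_i the total number of 1s. Each pair of columns can share at most one row with both entries 1 (else a 2×2 all-ones block appears), so Σ_i C(r_i, 2) ≤ C(200, 2) = 19900. By convexity Σ_i C(r_i, 2) ≥ 134·C(z/134, 2) = z(z − 134)/(2·134), giving z² − 134z − 134·200·199 ≤ 0 and hence z ≤ (1/2)[134 + √(17956 + 4·5333200)] = (1/2)[134 + √21350756] ≈ (1/2)(134 + 4620.6878) = 2377.3439.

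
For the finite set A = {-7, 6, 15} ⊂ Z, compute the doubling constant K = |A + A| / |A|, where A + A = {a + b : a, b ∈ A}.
K = |A + A| / |A| = 6/3 = 2

Enumerate A + A = {a + b : a, b ∈ A}. With |A| = 3, there are |A|^2 = 9 ordered sum pairs; collecting distinct values, A + A = {-14, -1, 8, 12, 21, 30}, so |A + A| = 6. Thus K = 6/3 = 2. For comparison, the minimum possible |A + A| over all 3-element sets is 2·3 − 1 = 5 (so min K = 5/3), attained only by arithmetic progressions.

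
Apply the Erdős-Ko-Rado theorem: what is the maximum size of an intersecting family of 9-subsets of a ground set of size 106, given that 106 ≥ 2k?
max |F| = C(105, 8) = 278818865325

The Erdős-Ko-Rado theorem states: for n ≥ 2k, an intersecting family of k-subsets of an n-element set has size at most C(n − 1, k − 1), with equality for 'star' families {A ⊆ [n] : |A| = k, i ∈ A} (fix an element i). For n = 106, k = 9: C(105, 8) = 278818865325.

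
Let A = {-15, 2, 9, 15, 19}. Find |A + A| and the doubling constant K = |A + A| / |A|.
K = |A + A| / |A| = 14/5

Enumerate A + A = {a + b : a, b ∈ A}. With |A| = 5, there are |A|^2 = 25 ordered sum pairs; collecting distinct values, A + A = {-30, -13, -6, 0, 4, 11, 17, 18, 21, 24, 28, 30, 34, 38}, so |A + A| = 14. Thus K = 14/5. For comparison, the minimum possible |A + A| over all 5-element sets is 2·5 − 1 = 9 (so min K = 9/5), attained only by arithmetic progressions.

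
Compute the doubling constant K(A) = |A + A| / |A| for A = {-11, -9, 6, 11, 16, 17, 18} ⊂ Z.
K = |A + A| / |A| = 25/7

Enumerate A + A = {a + b : a, b ∈ A}. With |A| = 7, there are |A|^2 = 49 ordered sum pairs; collecting distinct values, A + A = {-22, -20, -18, -5, -3, 0, 2, 5, 6, 7, 8, 9, 12, 17, 22, 23, 24, 27, 28, 29, 32, 33, 34, 35, 36}, so |A + A| = 25. Thus K = 25/7. For comparison, the minimum possible |A + A| over all 7-element sets is 2·7 − 1 = 13 (so min K = 13/7), attained only by arithmetic progressions.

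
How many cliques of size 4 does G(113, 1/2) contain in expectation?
E[# K_4] = C(113, 4) · (1/2)^C(4, 2) = 6438740 / 2^6 = 1609685/16 = 100605.3125

For each 4-subset S of vertices (there are C(113, 4) = 6438740 such S), let X_S = 1 if S induces a K_4 (all C(4, 2) = 6 edges present). Then P(X_S = 1) = (1/2)^6 = 1/64. By linearity of expectation, E[# K_4] = C(113, 4) · (1/2)^6 = 6438740 / 64 = 1609685/16 = 100605.3125.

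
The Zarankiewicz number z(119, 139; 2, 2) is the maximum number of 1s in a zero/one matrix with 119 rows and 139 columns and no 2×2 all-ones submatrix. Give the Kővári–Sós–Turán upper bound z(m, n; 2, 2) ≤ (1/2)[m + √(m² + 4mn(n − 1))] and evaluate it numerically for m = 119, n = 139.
z(119, 139; 2, 2) ≤ (1/2)[119 + √(119² + 4·119·139·138)] = (1/2)[119 + √9144793] = 1571.5179

Kővári–Sós–Turán: let r_1, ..., r_119 be the row sums and z = Σ r_i the total number of 1s. Each pair of columns can share at most one row with both entries 1 (else a 2×2 all-ones block appears), so Σ_i C(r_i, 2) ≤ C(139, 2) = 9591. By convexity Σ_i C(r_i, 2) ≥ 119·C(z/119, 2) = z(z − 119)/(2·119), giving z² − 119z − 119·139·138 ≤ 0 and hence z ≤ (1/2)[119 + √(14161 + 4·2282658)] = (1/2)[119 + √9144793] ≈ (1/2)(119 + 3024.0359) = 1571.5179.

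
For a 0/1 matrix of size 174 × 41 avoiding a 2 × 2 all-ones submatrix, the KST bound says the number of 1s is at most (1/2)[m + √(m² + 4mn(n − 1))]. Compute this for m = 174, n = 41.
z(174, 41; 2, 2) ≤ (1/2)[174 + √(174² + 4·174·41·40)] = (1/2)[174 + √1171716] = 628.2292

Kővári–Sós–Turán: let r_1, ..., r_174 be the row sums and z = Σ r_i the total number of 1s. Each pair of columns can share at most one row with both entries 1 (else a 2×2 all-ones block appears), so Σ_i C(r_i, 2) ≤ C(41, 2) = 820. By convexity Σ_i C(r_i, 2) ≥ 174·C(z/174, 2) = z(z − 174)/(2·174), giving z² − 174z − 174·41·40 ≤ 0 and hence z ≤ (1/2)[174 + √(30276 + 4·285360)] = (1/2)[174 + √1171716] ≈ (1/2)(174 + 1082.4583) = 628.2292.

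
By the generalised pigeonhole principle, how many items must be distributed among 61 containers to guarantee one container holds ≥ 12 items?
n = (12 − 1)·61 + 1 = 672

By the generalised pigeonhole principle, to guarantee some box contains ≥ r objects we need more than (r − 1) · k objects total. Threshold: n = (r − 1) · k + 1. With r = 12 and k = 61: n = 11 · 61 + 1 = 671 + 1 = 672. For n = 671 = 11 · 61, we can put exactly 11 objects in every box, avoiding 12 in any single one — so 672 is tight.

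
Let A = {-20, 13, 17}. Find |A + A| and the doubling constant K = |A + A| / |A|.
K = |A + A| / |A| = 6/3 = 2

Enumerate A + A = {a + b : a, b ∈ A}. With |A| = 3, there are |A|^2 = 9 ordered sum pairs; collecting distinct values, A + A = {-40, -7, -3, 26, 30, 34}, so |A + A| = 6. Thus K = 6/3 = 2. For comparison, the minimum possible |A + A| over all 3-element sets is 2·3 − 1 = 5 (so min K = 5/3), attained only by arithmetic progressions.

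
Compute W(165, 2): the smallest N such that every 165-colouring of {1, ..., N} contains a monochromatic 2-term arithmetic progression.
W(165, 2) = 165 + 1 = 166

A 2-term AP is any pair of integers, so a monochromatic 2-AP exists iff some colour is used at least twice. With 165 colours, the colouring i ↦ i on {1, ..., 165} uses each colour once, avoiding any monochromatic pair, so W(165, 2) > 165. For {1, ..., 166}, pigeonhole forces two integers of the same colour, which form a monochromatic 2-AP. Hence W(165, 2) = 166.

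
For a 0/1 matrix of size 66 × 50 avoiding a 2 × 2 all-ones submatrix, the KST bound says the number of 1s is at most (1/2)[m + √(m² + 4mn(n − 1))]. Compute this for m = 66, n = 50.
z(66, 50; 2, 2) ≤ (1/2)[66 + √(66² + 4·66·50·49)] = (1/2)[66 + √651156] = 436.4712

Kővári–Sós–Turán: let r_1, ..., r_66 be the row sums and z = Σ r_i the total number of 1s. Each pair of columns can share at most one row with both entries 1 (else a 2×2 all-ones block appears), so Σ_i C(r_i, 2) ≤ C(50, 2) = 1225. By convexity Σ_i C(r_i, 2) ≥ 66·C(z/66, 2) = z(z − 66)/(2·66), giving z² − 66z − 66·50·49 ≤ 0 and hence z ≤ (1/2)[66 + √(4356 + 4·161700)] = (1/2)[66 + √651156] ≈ (1/2)(66 + 806.9424) = 436.4712.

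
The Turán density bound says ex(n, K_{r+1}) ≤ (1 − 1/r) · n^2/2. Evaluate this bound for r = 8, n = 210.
Turán density bound = (7/8) · 210^2/2 = 77175/4 ≈ 19293.75

Turán's theorem: ex(n, K_{r+1}) is achieved by the complete r-partite Turán graph T(n, r) with parts as balanced as possible, and is at most (1 − 1/r) · n^2/2. For r = 8, n = 210: the density bound is (7/8) · 44100/2 = 77175/4 ≈ 19293.75. The integer-valued extremum is e(T(210, 8)) = 19293, which is strictly less than the density bound 77175/4 since 8 ∤ 210 (the parts of T(210, 8) cannot all be equal).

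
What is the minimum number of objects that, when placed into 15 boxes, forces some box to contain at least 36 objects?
n = (36 − 1)·15 + 1 = 526

By the generalised pigeonhole principle, to guarantee some box contains ≥ r objects we need more than (r − 1) · k objects total. Threshold: n = (r − 1) · k + 1. With r = 36 and k = 15: n = 35 · 15 + 1 = 525 + 1 = 526. For n = 525 = 35 · 15, we can put exactly 35 objects in every box, avoiding 36 in any single one — so 526 is tight.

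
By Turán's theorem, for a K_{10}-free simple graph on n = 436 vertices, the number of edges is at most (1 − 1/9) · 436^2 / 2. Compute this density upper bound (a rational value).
Turán density bound = (8/9) · 436^2/2 = 760384/9 ≈ 84487.1111

Turán's theorem: ex(n, K_{r+1}) is achieved by the complete r-partite Turán graph T(n, r) with parts as balanced as possible, and is at most (1 − 1/r) · n^2/2. For r = 9, n = 436: the density bound is (8/9) · 190096/2 = 760384/9 ≈ 84487.1111. The integer-valued extremum is e(T(436, 9)) = 84486, which is strictly less than the density bound 760384/9 since 9 ∤ 436 (the parts of T(436, 9) cannot all be equal).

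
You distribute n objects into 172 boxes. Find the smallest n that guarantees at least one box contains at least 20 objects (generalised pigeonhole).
n = (20 − 1)·172 + 1 = 3269

By the generalised pigeonhole principle, to guarantee some box contains ≥ r objects we need more than (r − 1) · k objects total. Threshold: n = (r − 1) · k + 1. With r = 20 and k = 172: n = 19 · 172 + 1 = 3268 + 1 = 3269. For n = 3268 = 19 · 172, we can put exactly 19 objects in every box, avoiding 20 in any single one — so 3269 is tight.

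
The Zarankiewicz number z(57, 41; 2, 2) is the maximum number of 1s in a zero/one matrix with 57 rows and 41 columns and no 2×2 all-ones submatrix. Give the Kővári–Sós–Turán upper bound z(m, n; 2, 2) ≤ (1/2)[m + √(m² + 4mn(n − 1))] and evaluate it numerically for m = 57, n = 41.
z(57, 41; 2, 2) ≤ (1/2)[57 + √(57² + 4·57·41·40)] = (1/2)[57 + √377169] = 335.5704

Kővári–Sós–Turán: let r_1, ..., r_57 be the row sums and z = Σ r_i the total number of 1s. Each pair of columns can share at most one row with both entries 1 (else a 2×2 all-ones block appears), so Σ_i C(r_i, 2) ≤ C(41, 2) = 820. By convexity Σ_i C(r_i, 2) ≥ 57·C(z/57, 2) = z(z − 57)/(2·57), giving z² − 57z − 57·41·40 ≤ 0 and hence z ≤ (1/2)[57 + √(3249 + 4·93480)] = (1/2)[57 + √377169] ≈ (1/2)(57 + 614.1409) = 335.5704.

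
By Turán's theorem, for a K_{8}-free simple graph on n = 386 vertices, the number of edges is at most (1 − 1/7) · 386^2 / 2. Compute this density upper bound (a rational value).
Turán density bound = (6/7) · 386^2/2 = 446988/7 ≈ 63855.4286

Turán's theorem: ex(n, K_{r+1}) is achieved by the complete r-partite Turán graph T(n, r) with parts as balanced as possible, and is at most (1 − 1/r) · n^2/2. For r = 7, n = 386: the density bound is (6/7) · 148996/2 = 446988/7 ≈ 63855.4286. The integer-valued extremum is e(T(386, 7)) = 63855, which is strictly less than the density bound 446988/7 since 7 ∤ 386 (the parts of T(386, 7) cannot all be equal).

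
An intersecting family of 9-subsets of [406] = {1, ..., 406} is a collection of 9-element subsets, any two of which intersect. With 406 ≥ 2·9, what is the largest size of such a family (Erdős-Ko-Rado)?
max |F| = C(405, 8) = 16745853821188050

Erdős-Ko-Rado (1961): when n ≥ 2k, max |F| = C(n−1, k−1). The bound is attained by the star {A : i ∈ A} for any fixed i ∈ [n]. Here C(406−1, 9−1) = C(405, 8) = 16745853821188050.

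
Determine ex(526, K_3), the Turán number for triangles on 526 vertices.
ex(526, K_3) = ⌊526^2/4⌋ = 69169

Mantel (1907): a triangle-free graph on n vertices has at most ⌊n^2/4⌋ edges, with equality for the complete bipartite graph K_{⌊n/2⌋, ⌈n/2⌉}. For n = 526: ⌊526^2/4⌋ = ⌊276676/4⌋ = 69169. The extremal graph is K_{263, 263}, which has 263·263 = 69169 edges.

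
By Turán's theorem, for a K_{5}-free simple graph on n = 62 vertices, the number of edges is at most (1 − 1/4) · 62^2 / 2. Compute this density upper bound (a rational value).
Turán density bound = (3/4) · 62^2/2 = 2883/2 ≈ 1441.5

Turán's theorem: ex(n, K_{r+1}) is achieved by the complete r-partite Turán graph T(n, r) with parts as balanced as possible, and is at most (1 − 1/r) · n^2/2. For r = 4, n = 62: the density bound is (3/4) · 3844/2 = 2883/2 ≈ 1441.5. The integer-valued extremum is e(T(62, 4)) = 1441, which is strictly less than the density bound 2883/2 since 4 ∤ 62 (the parts of T(62, 4) cannot all be equal).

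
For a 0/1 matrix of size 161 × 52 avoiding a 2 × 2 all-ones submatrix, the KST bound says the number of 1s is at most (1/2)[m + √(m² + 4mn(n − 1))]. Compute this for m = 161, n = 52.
z(161, 52; 2, 2) ≤ (1/2)[161 + √(161² + 4·161·52·51)] = (1/2)[161 + √1733809] = 738.8709

Kővári–Sós–Turán: let r_1, ..., r_161 be the row sums and z = Σ r_i the total number of 1s. Each pair of columns can share at most one row with both entries 1 (else a 2×2 all-ones block appears), so Σ_i C(r_i, 2) ≤ C(52, 2) = 1326. By convexity Σ_i C(r_i, 2) ≥ 161·C(z/161, 2) = z(z − 161)/(2·161), giving z² − 161z − 161·52·51 ≤ 0 and hence z ≤ (1/2)[161 + √(25921 + 4·426972)] = (1/2)[161 + √1733809] ≈ (1/2)(161 + 1316.7418) = 738.8709.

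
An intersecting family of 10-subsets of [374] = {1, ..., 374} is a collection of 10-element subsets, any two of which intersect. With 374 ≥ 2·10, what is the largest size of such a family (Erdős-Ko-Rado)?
max |F| = C(373, 9) = 349444791310187990

Erdős-Ko-Rado (1961): when n ≥ 2k, max |F| = C(n−1, k−1). The bound is attained by the star {A : i ∈ A} for any fixed i ∈ [n]. Here C(374−1, 10−1) = C(373, 9) = 349444791310187990.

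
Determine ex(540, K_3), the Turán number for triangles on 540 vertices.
ex(540, K_3) = ⌊540^2/4⌋ = 72900

Mantel (1907): a triangle-free graph on n vertices has at most ⌊n^2/4⌋ edges, with equality for the complete bipartite graph K_{⌊n/2⌋, ⌈n/2⌉}. For n = 540: ⌊540^2/4⌋ = ⌊291600/4⌋ = 72900. The extremal graph is K_{270, 270}, which has 270·270 = 72900 edges.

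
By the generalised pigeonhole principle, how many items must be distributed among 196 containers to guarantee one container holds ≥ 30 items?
n = (30 − 1)·196 + 1 = 5685

By the generalised pigeonhole principle, to guarantee some box contains ≥ r objects we need more than (r − 1) · k objects total. Threshold: n = (r − 1) · k + 1. With r = 30 and k = 196: n = 29 · 196 + 1 = 5684 + 1 = 5685. For n = 5684 = 29 · 196, we can put exactly 29 objects in every box, avoiding 30 in any single one — so 5685 is tight.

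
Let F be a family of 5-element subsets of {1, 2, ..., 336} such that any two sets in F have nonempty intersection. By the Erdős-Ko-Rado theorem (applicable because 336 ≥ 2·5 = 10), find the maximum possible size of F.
max |F| = C(335, 4) = 515421285

The Erdős-Ko-Rado theorem states: for n ≥ 2k, an intersecting family of k-subsets of an n-element set has size at most C(n − 1, k − 1), with equality for 'star' families {A ⊆ [n] : |A| = k, i ∈ A} (fix an element i). For n = 336, k = 5: C(335, 4) = 515421285.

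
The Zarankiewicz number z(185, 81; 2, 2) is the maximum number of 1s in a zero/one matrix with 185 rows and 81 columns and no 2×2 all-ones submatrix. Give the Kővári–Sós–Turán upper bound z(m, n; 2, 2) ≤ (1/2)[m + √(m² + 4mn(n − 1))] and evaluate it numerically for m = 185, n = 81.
z(185, 81; 2, 2) ≤ (1/2)[185 + √(185² + 4·185·81·80)] = (1/2)[185 + √4829425] = 1191.2976

Kővári–Sós–Turán: let r_1, ..., r_185 be the row sums and z = Σ r_i the total number of 1s. Each pair of columns can share at most one row with both entries 1 (else a 2×2 all-ones block appears), so Σ_i C(r_i, 2) ≤ C(81, 2) = 3240. By convexity Σ_i C(r_i, 2) ≥ 185·C(z/185, 2) = z(z − 185)/(2·185), giving z² − 185z − 185·81·80 ≤ 0 and hence z ≤ (1/2)[185 + √(34225 + 4·1198800)] = (1/2)[185 + √4829425] ≈ (1/2)(185 + 2197.5953) = 1191.2976.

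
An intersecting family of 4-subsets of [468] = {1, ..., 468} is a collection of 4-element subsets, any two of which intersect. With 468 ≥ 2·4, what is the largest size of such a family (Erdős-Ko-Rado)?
max |F| = C(467, 3) = 16865705

The Erdős-Ko-Rado theorem states: for n ≥ 2k, an intersecting family of k-subsets of an n-element set has size at most C(n − 1, k − 1), with equality for 'star' families {A ⊆ [n] : |A| = k, i ∈ A} (fix an element i). For n = 468, k = 4: C(467, 3) = 16865705.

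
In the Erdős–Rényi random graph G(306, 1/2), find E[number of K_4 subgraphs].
E[# K_4] = C(306, 4) · (1/2)^C(4, 2) = 358200540 / 2^6 = 89550135/16 = 5596883.4375

For each 4-subset S of vertices (there are C(306, 4) = 358200540 such S), let X_S = 1 if S induces a K_4 (all C(4, 2) = 6 edges present). Then P(X_S = 1) = (1/2)^6 = 1/64. By linearity of expectation, E[# K_4] = C(306, 4) · (1/2)^6 = 358200540 / 64 = 89550135/16 = 5596883.4375.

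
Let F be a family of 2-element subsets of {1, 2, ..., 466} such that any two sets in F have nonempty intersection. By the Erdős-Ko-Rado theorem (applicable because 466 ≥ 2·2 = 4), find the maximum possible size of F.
max |F| = C(465, 1) = 465

The Erdős-Ko-Rado theorem states: for n ≥ 2k, an intersecting family of k-subsets of an n-element set has size at most C(n − 1, k − 1), with equality for 'star' families {A ⊆ [n] : |A| = k, i ∈ A} (fix an element i). For n = 466, k = 2: C(465, 1) = 465.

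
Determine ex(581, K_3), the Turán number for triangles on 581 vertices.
ex(581, K_3) = ⌊581^2/4⌋ = 84390

Mantel (1907): a triangle-free graph on n vertices has at most ⌊n^2/4⌋ edges, with equality for the complete bipartite graph K_{⌊n/2⌋, ⌈n/2⌉}. For n = 581: ⌊581^2/4⌋ = ⌊337561/4⌋ = 84390. The extremal graph is K_{290, 291}, which has 290·291 = 84390 edges.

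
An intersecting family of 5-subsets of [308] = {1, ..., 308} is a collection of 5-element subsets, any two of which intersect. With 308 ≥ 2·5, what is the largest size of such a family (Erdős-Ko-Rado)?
max |F| = C(307, 4) = 362929260

The Erdős-Ko-Rado theorem states: for n ≥ 2k, an intersecting family of k-subsets of an n-element set has size at most C(n − 1, k − 1), with equality for 'star' families {A ⊆ [n] : |A| = k, i ∈ A} (fix an element i). For n = 308, k = 5: C(307, 4) = 362929260.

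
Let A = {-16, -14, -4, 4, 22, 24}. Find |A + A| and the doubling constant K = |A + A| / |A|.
K = |A + A| / |A| = 19/6

Enumerate A + A = {a + b : a, b ∈ A}. With |A| = 6, there are |A|^2 = 36 ordered sum pairs; collecting distinct values, A + A = {-32, -30, -28, -20, -18, -12, -10, -8, 0, 6, 8, 10, 18, 20, 26, 28, 44, 46, 48}, so |A + A| = 19. Thus K = 19/6. For comparison, the minimum possible |A + A| over all 6-element sets is 2·6 − 1 = 11 (so min K = 11/6), attained only by arithmetic progressions.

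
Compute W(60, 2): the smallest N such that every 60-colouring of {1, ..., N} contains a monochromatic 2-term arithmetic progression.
W(60, 2) = 60 + 1 = 61

A 2-term AP is any pair of integers, so a monochromatic 2-AP exists iff some colour is used at least twice. With 60 colours, the colouring i ↦ i on {1, ..., 60} uses each colour once, avoiding any monochromatic pair, so W(60, 2) > 60. For {1, ..., 61}, pigeonhole forces two integers of the same colour, which form a monochromatic 2-AP. Hence W(60, 2) = 61.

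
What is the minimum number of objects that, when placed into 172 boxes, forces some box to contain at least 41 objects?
n = (41 − 1)·172 + 1 = 6881

By the generalised pigeonhole principle, to guarantee some box contains ≥ r objects we need more than (r − 1) · k objects total. Threshold: n = (r − 1) · k + 1. With r = 41 and k = 172: n = 40 · 172 + 1 = 6880 + 1 = 6881. For n = 6880 = 40 · 172, we can put exactly 40 objects in every box, avoiding 41 in any single one — so 6881 is tight.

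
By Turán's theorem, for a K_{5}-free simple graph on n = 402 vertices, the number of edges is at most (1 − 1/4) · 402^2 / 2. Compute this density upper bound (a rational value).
Turán density bound = (3/4) · 402^2/2 = 121203/2 ≈ 60601.5

Turán's theorem: ex(n, K_{r+1}) is achieved by the complete r-partite Turán graph T(n, r) with parts as balanced as possible, and is at most (1 − 1/r) · n^2/2. For r = 4, n = 402: the density bound is (3/4) · 161604/2 = 121203/2 ≈ 60601.5. The integer-valued extremum is e(T(402, 4)) = 60601, which is strictly less than the density bound 121203/2 since 4 ∤ 402 (the parts of T(402, 4) cannot all be equal).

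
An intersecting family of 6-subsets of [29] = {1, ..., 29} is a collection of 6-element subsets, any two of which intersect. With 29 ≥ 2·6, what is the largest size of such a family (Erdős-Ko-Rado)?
max |F| = C(28, 5) = 98280

Erdős-Ko-Rado (1961): when n ≥ 2k, max |F| = C(n−1, k−1). The bound is attained by the star {A : i ∈ A} for any fixed i ∈ [n]. Here C(29−1, 6−1) = C(28, 5) = 98280.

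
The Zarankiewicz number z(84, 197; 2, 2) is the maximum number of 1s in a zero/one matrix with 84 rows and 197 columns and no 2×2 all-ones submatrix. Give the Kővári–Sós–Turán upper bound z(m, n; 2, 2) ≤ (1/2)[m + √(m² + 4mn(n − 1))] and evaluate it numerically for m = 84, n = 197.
z(84, 197; 2, 2) ≤ (1/2)[84 + √(84² + 4·84·197·196)] = (1/2)[84 + √12980688] = 1843.4361

Kővári–Sós–Turán: let r_1, ..., r_84 be the row sums and z = Σ r_i the total number of 1s. Each pair of columns can share at most one row with both entries 1 (else a 2×2 all-ones block appears), so Σ_i C(r_i, 2) ≤ C(197, 2) = 19306. By convexity Σ_i C(r_i, 2) ≥ 84·C(z/84, 2) = z(z − 84)/(2·84), giving z² − 84z − 84·197·196 ≤ 0 and hence z ≤ (1/2)[84 + √(7056 + 4·3243408)] = (1/2)[84 + √12980688] ≈ (1/2)(84 + 3602.8722) = 1843.4361.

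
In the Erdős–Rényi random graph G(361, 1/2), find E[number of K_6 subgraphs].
E[# K_6] = C(361, 6) · (1/2)^C(6, 2) = 2948308303332 / 2^15 = 737077075833/8192 ≈ 89975228.983521

For each 6-subset S of vertices (there are C(361, 6) = 2948308303332 such S), let X_S = 1 if S induces a K_6 (all C(6, 2) = 15 edges present). Then P(X_S = 1) = (1/2)^15 = 1/32768. By linearity of expectation, E[# K_6] = C(361, 6) · (1/2)^15 = 2948308303332 / 32768 = 737077075833/8192 ≈ 89975228.983521.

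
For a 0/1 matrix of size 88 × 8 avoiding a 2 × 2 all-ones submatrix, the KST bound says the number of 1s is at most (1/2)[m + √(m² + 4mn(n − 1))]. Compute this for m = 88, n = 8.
z(88, 8; 2, 2) ≤ (1/2)[88 + √(88² + 4·88·8·7)] = (1/2)[88 + √27456] = 126.8493

Kővári–Sós–Turán: let r_1, ..., r_88 be the row sums and z = Σ r_i the total number of 1s. Each pair of columns can share at most one row with both entries 1 (else a 2×2 all-ones block appears), so Σ_i C(r_i, 2) ≤ C(8, 2) = 28. By convexity Σ_i C(r_i, 2) ≥ 88·C(z/88, 2) = z(z − 88)/(2·88), giving z² − 88z − 88·8·7 ≤ 0 and hence z ≤ (1/2)[88 + √(7744 + 4·4928)] = (1/2)[88 + √27456] ≈ (1/2)(88 + 165.6985) = 126.8493.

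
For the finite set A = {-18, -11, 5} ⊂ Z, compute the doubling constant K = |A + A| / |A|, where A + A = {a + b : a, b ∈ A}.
K = |A + A| / |A| = 6/3 = 2

Enumerate A + A = {a + b : a, b ∈ A}. With |A| = 3, there are |A|^2 = 9 ordered sum pairs; collecting distinct values, A + A = {-36, -29, -22, -13, -6, 10}, so |A + A| = 6. Thus K = 6/3 = 2. For comparison, the minimum possible |A + A| over all 3-element sets is 2·3 − 1 = 5 (so min K = 5/3), attained only by arithmetic progressions.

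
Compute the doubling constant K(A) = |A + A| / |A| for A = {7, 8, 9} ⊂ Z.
K = |A + A| / |A| = 5/3

Enumerate A + A = {a + b : a, b ∈ A}. With |A| = 3, there are |A|^2 = 9 ordered sum pairs; collecting distinct values, A + A = {14, 15, 16, 17, 18}, so |A + A| = 5. Thus K = 5/3. Here |A + A| = 2|A| − 1 = 5, the minimum possible — so K = 5/3 is minimal, which holds iff A is an arithmetic progression.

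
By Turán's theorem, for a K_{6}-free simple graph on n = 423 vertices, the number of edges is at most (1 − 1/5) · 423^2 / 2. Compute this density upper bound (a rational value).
Turán density bound = (4/5) · 423^2/2 = 357858/5 ≈ 71571.6

Turán's theorem: ex(n, K_{r+1}) is achieved by the complete r-partite Turán graph T(n, r) with parts as balanced as possible, and is at most (1 − 1/r) · n^2/2. For r = 5, n = 423: the density bound is (4/5) · 178929/2 = 357858/5 ≈ 71571.6. The integer-valued extremum is e(T(423, 5)) = 71571, which is strictly less than the density bound 357858/5 since 5 ∤ 423 (the parts of T(423, 5) cannot all be equal).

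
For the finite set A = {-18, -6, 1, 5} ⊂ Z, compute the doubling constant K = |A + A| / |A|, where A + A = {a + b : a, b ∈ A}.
K = |A + A| / |A| = 10/4 = 5/2

Enumerate A + A = {a + b : a, b ∈ A}. With |A| = 4, there are |A|^2 = 16 ordered sum pairs; collecting distinct values, A + A = {-36, -24, -17, -13, -12, -5, -1, 2, 6, 10}, so |A + A| = 10. Thus K = 10/4 = 5/2. For comparison, the minimum possible |A + A| over all 4-element sets is 2·4 − 1 = 7 (so min K = 7/4), attained only by arithmetic progressions.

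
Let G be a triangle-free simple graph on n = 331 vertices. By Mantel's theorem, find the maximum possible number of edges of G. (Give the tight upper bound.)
ex(331, K_3) = ⌊331^2/4⌋ = 27390

Mantel (1907): a triangle-free graph on n vertices has at most ⌊n^2/4⌋ edges, with equality for the complete bipartite graph K_{⌊n/2⌋, ⌈n/2⌉}. For n = 331: ⌊331^2/4⌋ = ⌊109561/4⌋ = 27390. The extremal graph is K_{165, 166}, which has 165·166 = 27390 edges.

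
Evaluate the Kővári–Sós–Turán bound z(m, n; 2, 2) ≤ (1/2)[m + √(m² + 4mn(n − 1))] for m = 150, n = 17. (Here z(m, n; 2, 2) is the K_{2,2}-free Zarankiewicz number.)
z(150, 17; 2, 2) ≤ (1/2)[150 + √(150² + 4·150·17·16)] = (1/2)[150 + √185700] = 290.4646

Kővári–Sós–Turán: let r_1, ..., r_150 be the row sums and z = Σ r_i the total number of 1s. Each pair of columns can share at most one row with both entries 1 (else a 2×2 all-ones block appears), so Σ_i C(r_i, 2) ≤ C(17, 2) = 136. By convexity Σ_i C(r_i, 2) ≥ 150·C(z/150, 2) = z(z − 150)/(2·150), giving z² − 150z − 150·17·16 ≤ 0 and hence z ≤ (1/2)[150 + √(22500 + 4·40800)] = (1/2)[150 + √185700] ≈ (1/2)(150 + 430.9292) = 290.4646.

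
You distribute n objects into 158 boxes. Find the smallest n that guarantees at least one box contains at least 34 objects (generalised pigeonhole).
n = (34 − 1)·158 + 1 = 5215

By the generalised pigeonhole principle, to guarantee some box contains ≥ r objects we need more than (r − 1) · k objects total. Threshold: n = (r − 1) · k + 1. With r = 34 and k = 158: n = 33 · 158 + 1 = 5214 + 1 = 5215. For n = 5214 = 33 · 158, we can put exactly 33 objects in every box, avoiding 34 in any single one — so 5215 is tight.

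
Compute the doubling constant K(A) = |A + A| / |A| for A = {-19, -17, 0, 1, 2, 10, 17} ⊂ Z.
K = |A + A| / |A| = 25/7

Enumerate A + A = {a + b : a, b ∈ A}. With |A| = 7, there are |A|^2 = 49 ordered sum pairs; collecting distinct values, A + A = {-38, -36, -34, -19, -18, -17, -16, -15, -9, -7, -2, 0, 1, 2, 3, 4, 10, 11, 12, 17, 18, 19, 20, 27, 34}, so |A + A| = 25. Thus K = 25/7. For comparison, the minimum possible |A + A| over all 7-element sets is 2·7 − 1 = 13 (so min K = 13/7), attained only by arithmetic progressions.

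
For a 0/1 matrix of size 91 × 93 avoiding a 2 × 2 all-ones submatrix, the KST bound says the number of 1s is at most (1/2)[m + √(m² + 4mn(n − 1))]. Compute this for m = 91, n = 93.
z(91, 93; 2, 2) ≤ (1/2)[91 + √(91² + 4·91·93·92)] = (1/2)[91 + √3122665] = 929.0532

Kővári–Sós–Turán: let r_1, ..., r_91 be the row sums and z = Σ r_i the total number of 1s. Each pair of columns can share at most one row with both entries 1 (else a 2×2 all-ones block appears), so Σ_i C(r_i, 2) ≤ C(93, 2) = 4278. By convexity Σ_i C(r_i, 2) ≥ 91·C(z/91, 2) = z(z − 91)/(2·91), giving z² − 91z − 91·93·92 ≤ 0 and hence z ≤ (1/2)[91 + √(8281 + 4·778596)] = (1/2)[91 + √3122665] ≈ (1/2)(91 + 1767.1064) = 929.0532.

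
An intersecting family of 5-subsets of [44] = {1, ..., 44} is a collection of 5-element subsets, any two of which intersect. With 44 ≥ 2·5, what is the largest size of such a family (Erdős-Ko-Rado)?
max |F| = C(43, 4) = 123410

Erdős-Ko-Rado (1961): when n ≥ 2k, max |F| = C(n−1, k−1). The bound is attained by the star {A : i ∈ A} for any fixed i ∈ [n]. Here C(44−1, 5−1) = C(43, 4) = 123410.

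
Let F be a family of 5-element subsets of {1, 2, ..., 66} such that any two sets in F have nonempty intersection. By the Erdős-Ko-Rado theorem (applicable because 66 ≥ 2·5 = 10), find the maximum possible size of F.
max |F| = C(65, 4) = 677040

The Erdős-Ko-Rado theorem states: for n ≥ 2k, an intersecting family of k-subsets of an n-element set has size at most C(n − 1, k − 1), with equality for 'star' families {A ⊆ [n] : |A| = k, i ∈ A} (fix an element i). For n = 66, k = 5: C(65, 4) = 677040.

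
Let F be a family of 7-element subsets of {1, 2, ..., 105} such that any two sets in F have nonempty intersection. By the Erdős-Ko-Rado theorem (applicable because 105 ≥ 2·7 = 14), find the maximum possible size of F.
max |F| = C(104, 6) = 1517381580

The Erdős-Ko-Rado theorem states: for n ≥ 2k, an intersecting family of k-subsets of an n-element set has size at most C(n − 1, k − 1), with equality for 'star' families {A ⊆ [n] : |A| = k, i ∈ A} (fix an element i). For n = 105, k = 7: C(104, 6) = 1517381580.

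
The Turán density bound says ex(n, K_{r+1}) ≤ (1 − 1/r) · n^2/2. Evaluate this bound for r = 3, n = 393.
Turán density bound = (2/3) · 393^2/2 = 51483

Turán's theorem: ex(n, K_{r+1}) is achieved by the complete r-partite Turán graph T(n, r) with parts as balanced as possible, and is at most (1 − 1/r) · n^2/2. For r = 3, n = 393: the density bound is (2/3) · 154449/2 = 51483. Since 3 ∣ 393, the Turán graph T(393, 3) has parts of equal size 131, and its edge count e(T(393, 3)) = 51483 attains the density bound exactly.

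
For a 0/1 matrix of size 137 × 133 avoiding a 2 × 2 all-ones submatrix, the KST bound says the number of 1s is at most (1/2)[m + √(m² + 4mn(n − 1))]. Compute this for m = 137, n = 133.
z(137, 133; 2, 2) ≤ (1/2)[137 + √(137² + 4·137·133·132)] = (1/2)[137 + √9639457] = 1620.8737

Kővári–Sós–Turán: let r_1, ..., r_137 be the row sums and z = Σ r_i the total number of 1s. Each pair of columns can share at most one row with both entries 1 (else a 2×2 all-ones block appears), so Σ_i C(r_i, 2) ≤ C(133, 2) = 8778. By convexity Σ_i C(r_i, 2) ≥ 137·C(z/137, 2) = z(z − 137)/(2·137), giving z² − 137z − 137·133·132 ≤ 0 and hence z ≤ (1/2)[137 + √(18769 + 4·2405172)] = (1/2)[137 + √9639457] ≈ (1/2)(137 + 3104.7475) = 1620.8737.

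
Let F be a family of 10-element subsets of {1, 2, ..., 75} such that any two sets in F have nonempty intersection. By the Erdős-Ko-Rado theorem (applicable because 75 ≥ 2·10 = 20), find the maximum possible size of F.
max |F| = C(74, 9) = 110524147514

Erdős-Ko-Rado (1961): when n ≥ 2k, max |F| = C(n−1, k−1). The bound is attained by the star {A : i ∈ A} for any fixed i ∈ [n]. Here C(75−1, 10−1) = C(74, 9) = 110524147514.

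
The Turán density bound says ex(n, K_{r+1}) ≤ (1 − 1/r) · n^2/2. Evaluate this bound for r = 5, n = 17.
Turán density bound = (4/5) · 17^2/2 = 578/5 ≈ 115.6

Turán's theorem: ex(n, K_{r+1}) is achieved by the complete r-partite Turán graph T(n, r) with parts as balanced as possible, and is at most (1 − 1/r) · n^2/2. For r = 5, n = 17: the density bound is (4/5) · 289/2 = 578/5 ≈ 115.6. The integer-valued extremum is e(T(17, 5)) = 115, which is strictly less than the density bound 578/5 since 5 ∤ 17 (the parts of T(17, 5) cannot all be equal).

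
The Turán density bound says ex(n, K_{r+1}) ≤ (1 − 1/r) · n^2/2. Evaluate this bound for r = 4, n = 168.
Turán density bound = (3/4) · 168^2/2 = 10584

Turán's theorem: ex(n, K_{r+1}) is achieved by the complete r-partite Turán graph T(n, r) with parts as balanced as possible, and is at most (1 − 1/r) · n^2/2. For r = 4, n = 168: the density bound is (3/4) · 28224/2 = 10584. Since 4 ∣ 168, the Turán graph T(168, 4) has parts of equal size 42, and its edge count e(T(168, 4)) = 10584 attains the density bound exactly.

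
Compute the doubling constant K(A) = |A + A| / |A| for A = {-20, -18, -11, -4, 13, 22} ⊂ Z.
K = |A + A| / |A| = 19/6

Enumerate A + A = {a + b : a, b ∈ A}. With |A| = 6, there are |A|^2 = 36 ordered sum pairs; collecting distinct values, A + A = {-40, -38, -36, -31, -29, -24, -22, -15, -8, -7, -5, 2, 4, 9, 11, 18, 26, 35, 44}, so |A + A| = 19. Thus K = 19/6. For comparison, the minimum possible |A + A| over all 6-element sets is 2·6 − 1 = 11 (so min K = 11/6), attained only by arithmetic progressions.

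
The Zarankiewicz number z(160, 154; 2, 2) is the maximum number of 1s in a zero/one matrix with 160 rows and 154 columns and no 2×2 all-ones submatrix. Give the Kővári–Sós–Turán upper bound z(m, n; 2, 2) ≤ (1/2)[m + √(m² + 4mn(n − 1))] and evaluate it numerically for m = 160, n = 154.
z(160, 154; 2, 2) ≤ (1/2)[160 + √(160² + 4·160·154·153)] = (1/2)[160 + √15105280] = 2023.2756

Kővári–Sós–Turán: let r_1, ..., r_160 be the row sums and z = Σ r_i the total number of 1s. Each pair of columns can share at most one row with both entries 1 (else a 2×2 all-ones block appears), so Σ_i C(r_i, 2) ≤ C(154, 2) = 11781. By convexity Σ_i C(r_i, 2) ≥ 160·C(z/160, 2) = z(z − 160)/(2·160), giving z² − 160z − 160·154·153 ≤ 0 and hence z ≤ (1/2)[160 + √(25600 + 4·3769920)] = (1/2)[160 + √15105280] ≈ (1/2)(160 + 3886.5512) = 2023.2756.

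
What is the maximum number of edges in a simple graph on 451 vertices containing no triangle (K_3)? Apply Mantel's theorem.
ex(451, K_3) = ⌊451^2/4⌋ = 50850

Mantel (1907): a triangle-free graph on n vertices has at most ⌊n^2/4⌋ edges, with equality for the complete bipartite graph K_{⌊n/2⌋, ⌈n/2⌉}. For n = 451: ⌊451^2/4⌋ = ⌊203401/4⌋ = 50850. The extremal graph is K_{225, 226}, which has 225·226 = 50850 edges.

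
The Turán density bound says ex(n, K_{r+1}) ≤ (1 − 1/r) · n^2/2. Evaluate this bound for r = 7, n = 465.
Turán density bound = (6/7) · 465^2/2 = 648675/7 ≈ 92667.8571

Turán's theorem: ex(n, K_{r+1}) is achieved by the complete r-partite Turán graph T(n, r) with parts as balanced as possible, and is at most (1 − 1/r) · n^2/2. For r = 7, n = 465: the density bound is (6/7) · 216225/2 = 648675/7 ≈ 92667.8571. The integer-valued extremum is e(T(465, 7)) = 92667, which is strictly less than the density bound 648675/7 since 7 ∤ 465 (the parts of T(465, 7) cannot all be equal).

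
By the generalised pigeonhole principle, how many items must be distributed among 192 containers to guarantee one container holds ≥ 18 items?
n = (18 − 1)·192 + 1 = 3265

By the generalised pigeonhole principle, to guarantee some box contains ≥ r objects we need more than (r − 1) · k objects total. Threshold: n = (r − 1) · k + 1. With r = 18 and k = 192: n = 17 · 192 + 1 = 3264 + 1 = 3265. For n = 3264 = 17 · 192, we can put exactly 17 objects in every box, avoiding 18 in any single one — so 3265 is tight.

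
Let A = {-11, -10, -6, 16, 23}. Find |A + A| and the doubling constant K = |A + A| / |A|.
K = |A + A| / |A| = 15/5 = 3

Enumerate A + A = {a + b : a, b ∈ A}. With |A| = 5, there are |A|^2 = 25 ordered sum pairs; collecting distinct values, A + A = {-22, -21, -20, -17, -16, -12, 5, 6, 10, 12, 13, 17, 32, 39, 46}, so |A + A| = 15. Thus K = 15/5 = 3. For comparison, the minimum possible |A + A| over all 5-element sets is 2·5 − 1 = 9 (so min K = 9/5), attained only by arithmetic progressions.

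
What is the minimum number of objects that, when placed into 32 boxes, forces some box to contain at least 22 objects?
n = (22 − 1)·32 + 1 = 673

By the generalised pigeonhole principle, to guarantee some box contains ≥ r objects we need more than (r − 1) · k objects total. Threshold: n = (r − 1) · k + 1. With r = 22 and k = 32: n = 21 · 32 + 1 = 672 + 1 = 673. For n = 672 = 21 · 32, we can put exactly 21 objects in every box, avoiding 22 in any single one — so 673 is tight.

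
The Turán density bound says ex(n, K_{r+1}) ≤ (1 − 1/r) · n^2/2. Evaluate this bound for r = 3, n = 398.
Turán density bound = (2/3) · 398^2/2 = 158404/3 ≈ 52801.3333

Turán's theorem: ex(n, K_{r+1}) is achieved by the complete r-partite Turán graph T(n, r) with parts as balanced as possible, and is at most (1 − 1/r) · n^2/2. For r = 3, n = 398: the density bound is (2/3) · 158404/2 = 158404/3 ≈ 52801.3333. The integer-valued extremum is e(T(398, 3)) = 52801, which is strictly less than the density bound 158404/3 since 3 ∤ 398 (the parts of T(398, 3) cannot all be equal).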